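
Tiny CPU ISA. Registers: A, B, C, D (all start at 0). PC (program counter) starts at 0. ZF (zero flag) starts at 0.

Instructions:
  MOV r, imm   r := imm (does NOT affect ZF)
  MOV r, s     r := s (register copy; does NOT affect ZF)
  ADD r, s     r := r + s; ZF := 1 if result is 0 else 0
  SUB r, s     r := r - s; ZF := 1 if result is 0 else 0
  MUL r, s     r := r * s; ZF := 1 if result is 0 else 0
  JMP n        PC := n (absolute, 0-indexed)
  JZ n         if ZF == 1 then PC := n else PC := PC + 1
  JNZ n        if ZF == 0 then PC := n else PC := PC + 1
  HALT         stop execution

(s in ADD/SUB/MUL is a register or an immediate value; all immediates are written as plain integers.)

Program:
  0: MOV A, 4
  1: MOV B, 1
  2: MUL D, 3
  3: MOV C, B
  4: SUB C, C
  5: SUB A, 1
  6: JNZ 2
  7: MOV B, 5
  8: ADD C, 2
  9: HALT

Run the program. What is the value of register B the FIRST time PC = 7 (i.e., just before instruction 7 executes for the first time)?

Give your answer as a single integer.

Step 1: PC=0 exec 'MOV A, 4'. After: A=4 B=0 C=0 D=0 ZF=0 PC=1
Step 2: PC=1 exec 'MOV B, 1'. After: A=4 B=1 C=0 D=0 ZF=0 PC=2
Step 3: PC=2 exec 'MUL D, 3'. After: A=4 B=1 C=0 D=0 ZF=1 PC=3
Step 4: PC=3 exec 'MOV C, B'. After: A=4 B=1 C=1 D=0 ZF=1 PC=4
Step 5: PC=4 exec 'SUB C, C'. After: A=4 B=1 C=0 D=0 ZF=1 PC=5
Step 6: PC=5 exec 'SUB A, 1'. After: A=3 B=1 C=0 D=0 ZF=0 PC=6
Step 7: PC=6 exec 'JNZ 2'. After: A=3 B=1 C=0 D=0 ZF=0 PC=2
Step 8: PC=2 exec 'MUL D, 3'. After: A=3 B=1 C=0 D=0 ZF=1 PC=3
Step 9: PC=3 exec 'MOV C, B'. After: A=3 B=1 C=1 D=0 ZF=1 PC=4
Step 10: PC=4 exec 'SUB C, C'. After: A=3 B=1 C=0 D=0 ZF=1 PC=5
Step 11: PC=5 exec 'SUB A, 1'. After: A=2 B=1 C=0 D=0 ZF=0 PC=6
Step 12: PC=6 exec 'JNZ 2'. After: A=2 B=1 C=0 D=0 ZF=0 PC=2
Step 13: PC=2 exec 'MUL D, 3'. After: A=2 B=1 C=0 D=0 ZF=1 PC=3
Step 14: PC=3 exec 'MOV C, B'. After: A=2 B=1 C=1 D=0 ZF=1 PC=4
Step 15: PC=4 exec 'SUB C, C'. After: A=2 B=1 C=0 D=0 ZF=1 PC=5
Step 16: PC=5 exec 'SUB A, 1'. After: A=1 B=1 C=0 D=0 ZF=0 PC=6
Step 17: PC=6 exec 'JNZ 2'. After: A=1 B=1 C=0 D=0 ZF=0 PC=2
Step 18: PC=2 exec 'MUL D, 3'. After: A=1 B=1 C=0 D=0 ZF=1 PC=3
Step 19: PC=3 exec 'MOV C, B'. After: A=1 B=1 C=1 D=0 ZF=1 PC=4
Step 20: PC=4 exec 'SUB C, C'. After: A=1 B=1 C=0 D=0 ZF=1 PC=5
Step 21: PC=5 exec 'SUB A, 1'. After: A=0 B=1 C=0 D=0 ZF=1 PC=6
Step 22: PC=6 exec 'JNZ 2'. After: A=0 B=1 C=0 D=0 ZF=1 PC=7
First time PC=7: B=1

1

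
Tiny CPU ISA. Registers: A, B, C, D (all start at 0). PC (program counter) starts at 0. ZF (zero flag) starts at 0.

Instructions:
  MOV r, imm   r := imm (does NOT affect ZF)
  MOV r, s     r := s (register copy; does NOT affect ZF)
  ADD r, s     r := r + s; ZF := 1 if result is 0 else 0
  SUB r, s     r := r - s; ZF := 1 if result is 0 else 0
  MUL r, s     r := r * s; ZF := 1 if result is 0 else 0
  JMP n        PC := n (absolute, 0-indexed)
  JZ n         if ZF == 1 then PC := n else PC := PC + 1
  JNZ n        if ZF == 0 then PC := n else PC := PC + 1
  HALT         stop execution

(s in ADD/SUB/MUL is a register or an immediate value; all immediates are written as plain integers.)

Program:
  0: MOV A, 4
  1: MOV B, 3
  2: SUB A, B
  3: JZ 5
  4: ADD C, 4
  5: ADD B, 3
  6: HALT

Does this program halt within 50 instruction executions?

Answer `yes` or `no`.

Step 1: PC=0 exec 'MOV A, 4'. After: A=4 B=0 C=0 D=0 ZF=0 PC=1
Step 2: PC=1 exec 'MOV B, 3'. After: A=4 B=3 C=0 D=0 ZF=0 PC=2
Step 3: PC=2 exec 'SUB A, B'. After: A=1 B=3 C=0 D=0 ZF=0 PC=3
Step 4: PC=3 exec 'JZ 5'. After: A=1 B=3 C=0 D=0 ZF=0 PC=4
Step 5: PC=4 exec 'ADD C, 4'. After: A=1 B=3 C=4 D=0 ZF=0 PC=5
Step 6: PC=5 exec 'ADD B, 3'. After: A=1 B=6 C=4 D=0 ZF=0 PC=6
Step 7: PC=6 exec 'HALT'. After: A=1 B=6 C=4 D=0 ZF=0 PC=6 HALTED

Answer: yes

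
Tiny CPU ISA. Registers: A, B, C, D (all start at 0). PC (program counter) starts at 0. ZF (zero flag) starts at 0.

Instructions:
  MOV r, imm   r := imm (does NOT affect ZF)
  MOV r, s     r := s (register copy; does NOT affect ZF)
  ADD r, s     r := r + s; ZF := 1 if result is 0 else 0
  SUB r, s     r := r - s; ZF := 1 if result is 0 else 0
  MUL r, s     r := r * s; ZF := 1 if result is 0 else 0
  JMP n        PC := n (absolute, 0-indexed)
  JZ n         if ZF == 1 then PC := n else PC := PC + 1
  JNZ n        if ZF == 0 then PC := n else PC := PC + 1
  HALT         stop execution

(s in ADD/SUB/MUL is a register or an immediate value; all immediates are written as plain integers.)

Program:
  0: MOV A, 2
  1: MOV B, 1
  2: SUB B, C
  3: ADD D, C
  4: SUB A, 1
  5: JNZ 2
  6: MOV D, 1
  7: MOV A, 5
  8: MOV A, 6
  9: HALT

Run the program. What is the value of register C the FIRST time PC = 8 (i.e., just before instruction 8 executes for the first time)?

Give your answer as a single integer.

Step 1: PC=0 exec 'MOV A, 2'. After: A=2 B=0 C=0 D=0 ZF=0 PC=1
Step 2: PC=1 exec 'MOV B, 1'. After: A=2 B=1 C=0 D=0 ZF=0 PC=2
Step 3: PC=2 exec 'SUB B, C'. After: A=2 B=1 C=0 D=0 ZF=0 PC=3
Step 4: PC=3 exec 'ADD D, C'. After: A=2 B=1 C=0 D=0 ZF=1 PC=4
Step 5: PC=4 exec 'SUB A, 1'. After: A=1 B=1 C=0 D=0 ZF=0 PC=5
Step 6: PC=5 exec 'JNZ 2'. After: A=1 B=1 C=0 D=0 ZF=0 PC=2
Step 7: PC=2 exec 'SUB B, C'. After: A=1 B=1 C=0 D=0 ZF=0 PC=3
Step 8: PC=3 exec 'ADD D, C'. After: A=1 B=1 C=0 D=0 ZF=1 PC=4
Step 9: PC=4 exec 'SUB A, 1'. After: A=0 B=1 C=0 D=0 ZF=1 PC=5
Step 10: PC=5 exec 'JNZ 2'. After: A=0 B=1 C=0 D=0 ZF=1 PC=6
Step 11: PC=6 exec 'MOV D, 1'. After: A=0 B=1 C=0 D=1 ZF=1 PC=7
Step 12: PC=7 exec 'MOV A, 5'. After: A=5 B=1 C=0 D=1 ZF=1 PC=8
First time PC=8: C=0

0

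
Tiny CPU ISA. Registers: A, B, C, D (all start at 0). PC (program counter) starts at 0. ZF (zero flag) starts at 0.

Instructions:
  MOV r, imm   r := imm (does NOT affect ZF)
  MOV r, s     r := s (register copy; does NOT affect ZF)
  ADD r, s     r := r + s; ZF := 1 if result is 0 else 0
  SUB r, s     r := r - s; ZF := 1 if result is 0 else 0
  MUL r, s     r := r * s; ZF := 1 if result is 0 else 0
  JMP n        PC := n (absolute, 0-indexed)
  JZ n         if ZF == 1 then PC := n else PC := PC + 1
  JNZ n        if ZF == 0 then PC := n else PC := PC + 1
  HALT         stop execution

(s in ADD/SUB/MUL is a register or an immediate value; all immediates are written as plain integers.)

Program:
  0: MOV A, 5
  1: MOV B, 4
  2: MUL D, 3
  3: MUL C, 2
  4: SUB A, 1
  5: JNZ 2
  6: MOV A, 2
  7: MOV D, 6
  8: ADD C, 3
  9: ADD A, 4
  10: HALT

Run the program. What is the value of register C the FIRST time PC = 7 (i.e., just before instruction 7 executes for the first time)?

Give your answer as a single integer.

Step 1: PC=0 exec 'MOV A, 5'. After: A=5 B=0 C=0 D=0 ZF=0 PC=1
Step 2: PC=1 exec 'MOV B, 4'. After: A=5 B=4 C=0 D=0 ZF=0 PC=2
Step 3: PC=2 exec 'MUL D, 3'. After: A=5 B=4 C=0 D=0 ZF=1 PC=3
Step 4: PC=3 exec 'MUL C, 2'. After: A=5 B=4 C=0 D=0 ZF=1 PC=4
Step 5: PC=4 exec 'SUB A, 1'. After: A=4 B=4 C=0 D=0 ZF=0 PC=5
Step 6: PC=5 exec 'JNZ 2'. After: A=4 B=4 C=0 D=0 ZF=0 PC=2
Step 7: PC=2 exec 'MUL D, 3'. After: A=4 B=4 C=0 D=0 ZF=1 PC=3
Step 8: PC=3 exec 'MUL C, 2'. After: A=4 B=4 C=0 D=0 ZF=1 PC=4
Step 9: PC=4 exec 'SUB A, 1'. After: A=3 B=4 C=0 D=0 ZF=0 PC=5
Step 10: PC=5 exec 'JNZ 2'. After: A=3 B=4 C=0 D=0 ZF=0 PC=2
Step 11: PC=2 exec 'MUL D, 3'. After: A=3 B=4 C=0 D=0 ZF=1 PC=3
Step 12: PC=3 exec 'MUL C, 2'. After: A=3 B=4 C=0 D=0 ZF=1 PC=4
Step 13: PC=4 exec 'SUB A, 1'. After: A=2 B=4 C=0 D=0 ZF=0 PC=5
Step 14: PC=5 exec 'JNZ 2'. After: A=2 B=4 C=0 D=0 ZF=0 PC=2
Step 15: PC=2 exec 'MUL D, 3'. After: A=2 B=4 C=0 D=0 ZF=1 PC=3
Step 16: PC=3 exec 'MUL C, 2'. After: A=2 B=4 C=0 D=0 ZF=1 PC=4
Step 17: PC=4 exec 'SUB A, 1'. After: A=1 B=4 C=0 D=0 ZF=0 PC=5
Step 18: PC=5 exec 'JNZ 2'. After: A=1 B=4 C=0 D=0 ZF=0 PC=2
Step 19: PC=2 exec 'MUL D, 3'. After: A=1 B=4 C=0 D=0 ZF=1 PC=3
Step 20: PC=3 exec 'MUL C, 2'. After: A=1 B=4 C=0 D=0 ZF=1 PC=4
Step 21: PC=4 exec 'SUB A, 1'. After: A=0 B=4 C=0 D=0 ZF=1 PC=5
Step 22: PC=5 exec 'JNZ 2'. After: A=0 B=4 C=0 D=0 ZF=1 PC=6
Step 23: PC=6 exec 'MOV A, 2'. After: A=2 B=4 C=0 D=0 ZF=1 PC=7
First time PC=7: C=0

0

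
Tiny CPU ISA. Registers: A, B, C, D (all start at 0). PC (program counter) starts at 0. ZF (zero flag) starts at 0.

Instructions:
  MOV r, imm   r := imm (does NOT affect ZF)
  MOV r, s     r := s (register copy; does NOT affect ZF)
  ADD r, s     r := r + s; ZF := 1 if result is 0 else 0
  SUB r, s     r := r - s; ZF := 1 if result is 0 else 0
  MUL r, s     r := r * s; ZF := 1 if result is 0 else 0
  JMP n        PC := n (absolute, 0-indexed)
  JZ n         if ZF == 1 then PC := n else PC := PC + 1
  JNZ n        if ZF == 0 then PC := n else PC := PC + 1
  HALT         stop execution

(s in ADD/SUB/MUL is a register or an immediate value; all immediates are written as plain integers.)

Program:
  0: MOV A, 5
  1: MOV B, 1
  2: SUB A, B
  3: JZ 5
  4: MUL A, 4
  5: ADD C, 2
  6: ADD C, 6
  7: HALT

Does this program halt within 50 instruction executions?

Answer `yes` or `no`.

Answer: yes

Derivation:
Step 1: PC=0 exec 'MOV A, 5'. After: A=5 B=0 C=0 D=0 ZF=0 PC=1
Step 2: PC=1 exec 'MOV B, 1'. After: A=5 B=1 C=0 D=0 ZF=0 PC=2
Step 3: PC=2 exec 'SUB A, B'. After: A=4 B=1 C=0 D=0 ZF=0 PC=3
Step 4: PC=3 exec 'JZ 5'. After: A=4 B=1 C=0 D=0 ZF=0 PC=4
Step 5: PC=4 exec 'MUL A, 4'. After: A=16 B=1 C=0 D=0 ZF=0 PC=5
Step 6: PC=5 exec 'ADD C, 2'. After: A=16 B=1 C=2 D=0 ZF=0 PC=6
Step 7: PC=6 exec 'ADD C, 6'. After: A=16 B=1 C=8 D=0 ZF=0 PC=7
Step 8: PC=7 exec 'HALT'. After: A=16 B=1 C=8 D=0 ZF=0 PC=7 HALTED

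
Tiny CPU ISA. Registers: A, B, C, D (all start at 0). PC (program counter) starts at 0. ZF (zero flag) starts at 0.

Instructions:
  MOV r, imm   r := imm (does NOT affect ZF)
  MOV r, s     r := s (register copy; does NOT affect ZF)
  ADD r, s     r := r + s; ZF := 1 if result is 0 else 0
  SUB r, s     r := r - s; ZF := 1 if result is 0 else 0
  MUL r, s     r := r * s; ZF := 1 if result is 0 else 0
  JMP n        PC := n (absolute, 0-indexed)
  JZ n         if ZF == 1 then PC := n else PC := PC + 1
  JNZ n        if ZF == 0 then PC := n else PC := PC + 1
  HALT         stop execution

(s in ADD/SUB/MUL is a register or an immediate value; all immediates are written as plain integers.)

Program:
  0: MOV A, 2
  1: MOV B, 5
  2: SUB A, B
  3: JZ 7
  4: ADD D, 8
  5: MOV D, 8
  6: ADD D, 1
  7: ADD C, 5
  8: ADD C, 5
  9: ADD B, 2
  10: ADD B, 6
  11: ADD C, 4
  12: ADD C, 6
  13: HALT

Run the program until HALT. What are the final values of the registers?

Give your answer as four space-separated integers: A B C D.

Step 1: PC=0 exec 'MOV A, 2'. After: A=2 B=0 C=0 D=0 ZF=0 PC=1
Step 2: PC=1 exec 'MOV B, 5'. After: A=2 B=5 C=0 D=0 ZF=0 PC=2
Step 3: PC=2 exec 'SUB A, B'. After: A=-3 B=5 C=0 D=0 ZF=0 PC=3
Step 4: PC=3 exec 'JZ 7'. After: A=-3 B=5 C=0 D=0 ZF=0 PC=4
Step 5: PC=4 exec 'ADD D, 8'. After: A=-3 B=5 C=0 D=8 ZF=0 PC=5
Step 6: PC=5 exec 'MOV D, 8'. After: A=-3 B=5 C=0 D=8 ZF=0 PC=6
Step 7: PC=6 exec 'ADD D, 1'. After: A=-3 B=5 C=0 D=9 ZF=0 PC=7
Step 8: PC=7 exec 'ADD C, 5'. After: A=-3 B=5 C=5 D=9 ZF=0 PC=8
Step 9: PC=8 exec 'ADD C, 5'. After: A=-3 B=5 C=10 D=9 ZF=0 PC=9
Step 10: PC=9 exec 'ADD B, 2'. After: A=-3 B=7 C=10 D=9 ZF=0 PC=10
Step 11: PC=10 exec 'ADD B, 6'. After: A=-3 B=13 C=10 D=9 ZF=0 PC=11
Step 12: PC=11 exec 'ADD C, 4'. After: A=-3 B=13 C=14 D=9 ZF=0 PC=12
Step 13: PC=12 exec 'ADD C, 6'. After: A=-3 B=13 C=20 D=9 ZF=0 PC=13
Step 14: PC=13 exec 'HALT'. After: A=-3 B=13 C=20 D=9 ZF=0 PC=13 HALTED

Answer: -3 13 20 9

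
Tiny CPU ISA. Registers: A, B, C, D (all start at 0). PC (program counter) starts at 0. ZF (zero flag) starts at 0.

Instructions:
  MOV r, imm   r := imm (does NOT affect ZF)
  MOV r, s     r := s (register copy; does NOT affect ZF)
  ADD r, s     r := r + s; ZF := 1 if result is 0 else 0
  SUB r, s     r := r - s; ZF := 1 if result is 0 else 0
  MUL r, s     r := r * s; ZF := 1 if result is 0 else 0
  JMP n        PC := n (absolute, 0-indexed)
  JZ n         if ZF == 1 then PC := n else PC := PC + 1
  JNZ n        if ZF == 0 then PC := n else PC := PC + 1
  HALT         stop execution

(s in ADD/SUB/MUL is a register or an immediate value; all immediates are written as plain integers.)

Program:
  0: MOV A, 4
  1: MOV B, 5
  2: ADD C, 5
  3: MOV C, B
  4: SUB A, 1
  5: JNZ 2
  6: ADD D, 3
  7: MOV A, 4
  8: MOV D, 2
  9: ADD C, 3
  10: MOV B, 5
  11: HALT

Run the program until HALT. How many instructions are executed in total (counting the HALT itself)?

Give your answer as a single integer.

Answer: 24

Derivation:
Step 1: PC=0 exec 'MOV A, 4'. After: A=4 B=0 C=0 D=0 ZF=0 PC=1
Step 2: PC=1 exec 'MOV B, 5'. After: A=4 B=5 C=0 D=0 ZF=0 PC=2
Step 3: PC=2 exec 'ADD C, 5'. After: A=4 B=5 C=5 D=0 ZF=0 PC=3
Step 4: PC=3 exec 'MOV C, B'. After: A=4 B=5 C=5 D=0 ZF=0 PC=4
Step 5: PC=4 exec 'SUB A, 1'. After: A=3 B=5 C=5 D=0 ZF=0 PC=5
Step 6: PC=5 exec 'JNZ 2'. After: A=3 B=5 C=5 D=0 ZF=0 PC=2
Step 7: PC=2 exec 'ADD C, 5'. After: A=3 B=5 C=10 D=0 ZF=0 PC=3
Step 8: PC=3 exec 'MOV C, B'. After: A=3 B=5 C=5 D=0 ZF=0 PC=4
Step 9: PC=4 exec 'SUB A, 1'. After: A=2 B=5 C=5 D=0 ZF=0 PC=5
Step 10: PC=5 exec 'JNZ 2'. After: A=2 B=5 C=5 D=0 ZF=0 PC=2
Step 11: PC=2 exec 'ADD C, 5'. After: A=2 B=5 C=10 D=0 ZF=0 PC=3
Step 12: PC=3 exec 'MOV C, B'. After: A=2 B=5 C=5 D=0 ZF=0 PC=4
Step 13: PC=4 exec 'SUB A, 1'. After: A=1 B=5 C=5 D=0 ZF=0 PC=5
Step 14: PC=5 exec 'JNZ 2'. After: A=1 B=5 C=5 D=0 ZF=0 PC=2
Step 15: PC=2 exec 'ADD C, 5'. After: A=1 B=5 C=10 D=0 ZF=0 PC=3
Step 16: PC=3 exec 'MOV C, B'. After: A=1 B=5 C=5 D=0 ZF=0 PC=4
Step 17: PC=4 exec 'SUB A, 1'. After: A=0 B=5 C=5 D=0 ZF=1 PC=5
Step 18: PC=5 exec 'JNZ 2'. After: A=0 B=5 C=5 D=0 ZF=1 PC=6
Step 19: PC=6 exec 'ADD D, 3'. After: A=0 B=5 C=5 D=3 ZF=0 PC=7
Step 20: PC=7 exec 'MOV A, 4'. After: A=4 B=5 C=5 D=3 ZF=0 PC=8
Step 21: PC=8 exec 'MOV D, 2'. After: A=4 B=5 C=5 D=2 ZF=0 PC=9
Step 22: PC=9 exec 'ADD C, 3'. After: A=4 B=5 C=8 D=2 ZF=0 PC=10
Step 23: PC=10 exec 'MOV B, 5'. After: A=4 B=5 C=8 D=2 ZF=0 PC=11
Step 24: PC=11 exec 'HALT'. After: A=4 B=5 C=8 D=2 ZF=0 PC=11 HALTED
Total instructions executed: 24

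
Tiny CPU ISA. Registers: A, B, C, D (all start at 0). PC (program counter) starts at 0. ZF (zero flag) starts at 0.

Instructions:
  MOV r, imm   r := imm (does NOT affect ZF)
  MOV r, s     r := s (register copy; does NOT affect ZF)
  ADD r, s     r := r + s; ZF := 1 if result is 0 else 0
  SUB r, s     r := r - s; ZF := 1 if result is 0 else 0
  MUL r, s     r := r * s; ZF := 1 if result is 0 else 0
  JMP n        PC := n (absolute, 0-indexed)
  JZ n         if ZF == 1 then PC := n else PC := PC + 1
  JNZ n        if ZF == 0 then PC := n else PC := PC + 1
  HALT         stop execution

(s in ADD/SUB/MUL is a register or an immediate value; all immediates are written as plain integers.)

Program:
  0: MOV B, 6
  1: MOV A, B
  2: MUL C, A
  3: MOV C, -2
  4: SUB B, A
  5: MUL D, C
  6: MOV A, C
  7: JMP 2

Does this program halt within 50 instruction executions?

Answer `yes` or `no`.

Step 1: PC=0 exec 'MOV B, 6'. After: A=0 B=6 C=0 D=0 ZF=0 PC=1
Step 2: PC=1 exec 'MOV A, B'. After: A=6 B=6 C=0 D=0 ZF=0 PC=2
Step 3: PC=2 exec 'MUL C, A'. After: A=6 B=6 C=0 D=0 ZF=1 PC=3
Step 4: PC=3 exec 'MOV C, -2'. After: A=6 B=6 C=-2 D=0 ZF=1 PC=4
Step 5: PC=4 exec 'SUB B, A'. After: A=6 B=0 C=-2 D=0 ZF=1 PC=5
Step 6: PC=5 exec 'MUL D, C'. After: A=6 B=0 C=-2 D=0 ZF=1 PC=6
Step 7: PC=6 exec 'MOV A, C'. After: A=-2 B=0 C=-2 D=0 ZF=1 PC=7
Step 8: PC=7 exec 'JMP 2'. After: A=-2 B=0 C=-2 D=0 ZF=1 PC=2
Step 9: PC=2 exec 'MUL C, A'. After: A=-2 B=0 C=4 D=0 ZF=0 PC=3
Step 10: PC=3 exec 'MOV C, -2'. After: A=-2 B=0 C=-2 D=0 ZF=0 PC=4
Step 11: PC=4 exec 'SUB B, A'. After: A=-2 B=2 C=-2 D=0 ZF=0 PC=5
Step 12: PC=5 exec 'MUL D, C'. After: A=-2 B=2 C=-2 D=0 ZF=1 PC=6
Step 13: PC=6 exec 'MOV A, C'. After: A=-2 B=2 C=-2 D=0 ZF=1 PC=7
Step 14: PC=7 exec 'JMP 2'. After: A=-2 B=2 C=-2 D=0 ZF=1 PC=2
Step 15: PC=2 exec 'MUL C, A'. After: A=-2 B=2 C=4 D=0 ZF=0 PC=3
After 50 steps: not halted. PC revisits the same instructions with no path to HALT; will never halt.

Answer: no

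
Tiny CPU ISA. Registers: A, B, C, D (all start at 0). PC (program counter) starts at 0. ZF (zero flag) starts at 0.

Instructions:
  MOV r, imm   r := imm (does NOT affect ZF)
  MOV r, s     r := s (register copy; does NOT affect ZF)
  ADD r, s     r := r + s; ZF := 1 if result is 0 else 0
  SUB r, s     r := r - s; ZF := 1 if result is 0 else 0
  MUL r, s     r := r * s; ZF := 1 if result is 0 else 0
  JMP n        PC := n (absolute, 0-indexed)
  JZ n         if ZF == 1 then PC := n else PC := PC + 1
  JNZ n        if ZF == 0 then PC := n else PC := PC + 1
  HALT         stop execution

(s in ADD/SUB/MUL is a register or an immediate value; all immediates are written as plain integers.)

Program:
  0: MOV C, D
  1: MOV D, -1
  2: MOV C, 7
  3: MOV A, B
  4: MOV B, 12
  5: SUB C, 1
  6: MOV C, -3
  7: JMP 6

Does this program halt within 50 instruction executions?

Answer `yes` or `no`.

Answer: no

Derivation:
Step 1: PC=0 exec 'MOV C, D'. After: A=0 B=0 C=0 D=0 ZF=0 PC=1
Step 2: PC=1 exec 'MOV D, -1'. After: A=0 B=0 C=0 D=-1 ZF=0 PC=2
Step 3: PC=2 exec 'MOV C, 7'. After: A=0 B=0 C=7 D=-1 ZF=0 PC=3
Step 4: PC=3 exec 'MOV A, B'. After: A=0 B=0 C=7 D=-1 ZF=0 PC=4
Step 5: PC=4 exec 'MOV B, 12'. After: A=0 B=12 C=7 D=-1 ZF=0 PC=5
Step 6: PC=5 exec 'SUB C, 1'. After: A=0 B=12 C=6 D=-1 ZF=0 PC=6
Step 7: PC=6 exec 'MOV C, -3'. After: A=0 B=12 C=-3 D=-1 ZF=0 PC=7
Step 8: PC=7 exec 'JMP 6'. After: A=0 B=12 C=-3 D=-1 ZF=0 PC=6
Step 9: PC=6 exec 'MOV C, -3'. After: A=0 B=12 C=-3 D=-1 ZF=0 PC=7
State after step 9 equals state after step 7: the program is in a cycle of length 2 and will never halt.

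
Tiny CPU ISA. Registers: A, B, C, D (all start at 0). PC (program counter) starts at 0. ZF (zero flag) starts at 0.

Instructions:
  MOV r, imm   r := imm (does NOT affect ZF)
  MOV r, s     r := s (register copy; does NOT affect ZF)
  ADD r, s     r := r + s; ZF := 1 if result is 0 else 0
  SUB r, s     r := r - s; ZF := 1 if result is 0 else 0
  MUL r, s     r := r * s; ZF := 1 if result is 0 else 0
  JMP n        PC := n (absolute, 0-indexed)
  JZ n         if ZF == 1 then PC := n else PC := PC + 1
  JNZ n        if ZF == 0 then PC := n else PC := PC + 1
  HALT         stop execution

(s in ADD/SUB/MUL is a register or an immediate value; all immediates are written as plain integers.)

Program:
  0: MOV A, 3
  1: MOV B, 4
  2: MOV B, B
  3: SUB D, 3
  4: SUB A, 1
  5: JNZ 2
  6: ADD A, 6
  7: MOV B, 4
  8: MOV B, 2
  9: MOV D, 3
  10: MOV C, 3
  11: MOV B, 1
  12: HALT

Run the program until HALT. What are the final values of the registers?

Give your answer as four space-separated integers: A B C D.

Answer: 6 1 3 3

Derivation:
Step 1: PC=0 exec 'MOV A, 3'. After: A=3 B=0 C=0 D=0 ZF=0 PC=1
Step 2: PC=1 exec 'MOV B, 4'. After: A=3 B=4 C=0 D=0 ZF=0 PC=2
Step 3: PC=2 exec 'MOV B, B'. After: A=3 B=4 C=0 D=0 ZF=0 PC=3
Step 4: PC=3 exec 'SUB D, 3'. After: A=3 B=4 C=0 D=-3 ZF=0 PC=4
Step 5: PC=4 exec 'SUB A, 1'. After: A=2 B=4 C=0 D=-3 ZF=0 PC=5
Step 6: PC=5 exec 'JNZ 2'. After: A=2 B=4 C=0 D=-3 ZF=0 PC=2
Step 7: PC=2 exec 'MOV B, B'. After: A=2 B=4 C=0 D=-3 ZF=0 PC=3
Step 8: PC=3 exec 'SUB D, 3'. After: A=2 B=4 C=0 D=-6 ZF=0 PC=4
Step 9: PC=4 exec 'SUB A, 1'. After: A=1 B=4 C=0 D=-6 ZF=0 PC=5
Step 10: PC=5 exec 'JNZ 2'. After: A=1 B=4 C=0 D=-6 ZF=0 PC=2
Step 11: PC=2 exec 'MOV B, B'. After: A=1 B=4 C=0 D=-6 ZF=0 PC=3
Step 12: PC=3 exec 'SUB D, 3'. After: A=1 B=4 C=0 D=-9 ZF=0 PC=4
Step 13: PC=4 exec 'SUB A, 1'. After: A=0 B=4 C=0 D=-9 ZF=1 PC=5
Step 14: PC=5 exec 'JNZ 2'. After: A=0 B=4 C=0 D=-9 ZF=1 PC=6
Step 15: PC=6 exec 'ADD A, 6'. After: A=6 B=4 C=0 D=-9 ZF=0 PC=7
Step 16: PC=7 exec 'MOV B, 4'. After: A=6 B=4 C=0 D=-9 ZF=0 PC=8
Step 17: PC=8 exec 'MOV B, 2'. After: A=6 B=2 C=0 D=-9 ZF=0 PC=9
Step 18: PC=9 exec 'MOV D, 3'. After: A=6 B=2 C=0 D=3 ZF=0 PC=10
Step 19: PC=10 exec 'MOV C, 3'. After: A=6 B=2 C=3 D=3 ZF=0 PC=11
Step 20: PC=11 exec 'MOV B, 1'. After: A=6 B=1 C=3 D=3 ZF=0 PC=12
Step 21: PC=12 exec 'HALT'. After: A=6 B=1 C=3 D=3 ZF=0 PC=12 HALTED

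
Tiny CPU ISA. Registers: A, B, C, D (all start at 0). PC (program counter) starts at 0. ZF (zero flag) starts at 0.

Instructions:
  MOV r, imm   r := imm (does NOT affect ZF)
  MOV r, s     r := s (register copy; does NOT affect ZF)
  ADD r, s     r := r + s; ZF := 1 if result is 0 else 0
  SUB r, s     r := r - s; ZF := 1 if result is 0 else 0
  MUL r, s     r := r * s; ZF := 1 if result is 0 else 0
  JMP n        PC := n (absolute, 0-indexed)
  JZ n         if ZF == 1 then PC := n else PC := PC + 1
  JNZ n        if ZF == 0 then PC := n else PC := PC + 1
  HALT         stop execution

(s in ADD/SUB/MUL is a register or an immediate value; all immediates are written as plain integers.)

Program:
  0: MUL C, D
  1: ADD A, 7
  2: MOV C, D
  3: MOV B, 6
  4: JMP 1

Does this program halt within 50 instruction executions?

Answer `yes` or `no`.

Answer: no

Derivation:
Step 1: PC=0 exec 'MUL C, D'. After: A=0 B=0 C=0 D=0 ZF=1 PC=1
Step 2: PC=1 exec 'ADD A, 7'. After: A=7 B=0 C=0 D=0 ZF=0 PC=2
Step 3: PC=2 exec 'MOV C, D'. After: A=7 B=0 C=0 D=0 ZF=0 PC=3
Step 4: PC=3 exec 'MOV B, 6'. After: A=7 B=6 C=0 D=0 ZF=0 PC=4
Step 5: PC=4 exec 'JMP 1'. After: A=7 B=6 C=0 D=0 ZF=0 PC=1
Step 6: PC=1 exec 'ADD A, 7'. After: A=14 B=6 C=0 D=0 ZF=0 PC=2
Step 7: PC=2 exec 'MOV C, D'. After: A=14 B=6 C=0 D=0 ZF=0 PC=3
Step 8: PC=3 exec 'MOV B, 6'. After: A=14 B=6 C=0 D=0 ZF=0 PC=4
Step 9: PC=4 exec 'JMP 1'. After: A=14 B=6 C=0 D=0 ZF=0 PC=1
Step 10: PC=1 exec 'ADD A, 7'. After: A=21 B=6 C=0 D=0 ZF=0 PC=2
Step 11: PC=2 exec 'MOV C, D'. After: A=21 B=6 C=0 D=0 ZF=0 PC=3
Step 12: PC=3 exec 'MOV B, 6'. After: A=21 B=6 C=0 D=0 ZF=0 PC=4
Step 13: PC=4 exec 'JMP 1'. After: A=21 B=6 C=0 D=0 ZF=0 PC=1
Step 14: PC=1 exec 'ADD A, 7'. After: A=28 B=6 C=0 D=0 ZF=0 PC=2
Step 15: PC=2 exec 'MOV C, D'. After: A=28 B=6 C=0 D=0 ZF=0 PC=3
After 50 steps: not halted. PC revisits the same instructions with no path to HALT; will never halt.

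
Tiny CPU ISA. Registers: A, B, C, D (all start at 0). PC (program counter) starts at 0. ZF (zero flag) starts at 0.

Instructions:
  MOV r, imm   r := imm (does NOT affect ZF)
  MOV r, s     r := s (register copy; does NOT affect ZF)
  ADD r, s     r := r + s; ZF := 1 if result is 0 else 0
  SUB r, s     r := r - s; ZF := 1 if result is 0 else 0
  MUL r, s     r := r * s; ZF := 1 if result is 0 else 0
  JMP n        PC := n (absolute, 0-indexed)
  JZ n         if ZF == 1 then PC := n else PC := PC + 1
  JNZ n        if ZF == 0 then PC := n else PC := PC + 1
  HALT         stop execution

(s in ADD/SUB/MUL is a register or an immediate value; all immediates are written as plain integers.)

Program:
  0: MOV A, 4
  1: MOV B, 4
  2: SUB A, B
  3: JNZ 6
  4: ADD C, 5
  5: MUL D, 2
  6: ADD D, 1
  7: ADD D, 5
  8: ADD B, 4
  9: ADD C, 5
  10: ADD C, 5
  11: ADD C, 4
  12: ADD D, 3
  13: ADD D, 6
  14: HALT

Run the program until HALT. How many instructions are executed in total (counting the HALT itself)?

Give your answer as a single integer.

Answer: 15

Derivation:
Step 1: PC=0 exec 'MOV A, 4'. After: A=4 B=0 C=0 D=0 ZF=0 PC=1
Step 2: PC=1 exec 'MOV B, 4'. After: A=4 B=4 C=0 D=0 ZF=0 PC=2
Step 3: PC=2 exec 'SUB A, B'. After: A=0 B=4 C=0 D=0 ZF=1 PC=3
Step 4: PC=3 exec 'JNZ 6'. After: A=0 B=4 C=0 D=0 ZF=1 PC=4
Step 5: PC=4 exec 'ADD C, 5'. After: A=0 B=4 C=5 D=0 ZF=0 PC=5
Step 6: PC=5 exec 'MUL D, 2'. After: A=0 B=4 C=5 D=0 ZF=1 PC=6
Step 7: PC=6 exec 'ADD D, 1'. After: A=0 B=4 C=5 D=1 ZF=0 PC=7
Step 8: PC=7 exec 'ADD D, 5'. After: A=0 B=4 C=5 D=6 ZF=0 PC=8
Step 9: PC=8 exec 'ADD B, 4'. After: A=0 B=8 C=5 D=6 ZF=0 PC=9
Step 10: PC=9 exec 'ADD C, 5'. After: A=0 B=8 C=10 D=6 ZF=0 PC=10
Step 11: PC=10 exec 'ADD C, 5'. After: A=0 B=8 C=15 D=6 ZF=0 PC=11
Step 12: PC=11 exec 'ADD C, 4'. After: A=0 B=8 C=19 D=6 ZF=0 PC=12
Step 13: PC=12 exec 'ADD D, 3'. After: A=0 B=8 C=19 D=9 ZF=0 PC=13
Step 14: PC=13 exec 'ADD D, 6'. After: A=0 B=8 C=19 D=15 ZF=0 PC=14
Step 15: PC=14 exec 'HALT'. After: A=0 B=8 C=19 D=15 ZF=0 PC=14 HALTED
Total instructions executed: 15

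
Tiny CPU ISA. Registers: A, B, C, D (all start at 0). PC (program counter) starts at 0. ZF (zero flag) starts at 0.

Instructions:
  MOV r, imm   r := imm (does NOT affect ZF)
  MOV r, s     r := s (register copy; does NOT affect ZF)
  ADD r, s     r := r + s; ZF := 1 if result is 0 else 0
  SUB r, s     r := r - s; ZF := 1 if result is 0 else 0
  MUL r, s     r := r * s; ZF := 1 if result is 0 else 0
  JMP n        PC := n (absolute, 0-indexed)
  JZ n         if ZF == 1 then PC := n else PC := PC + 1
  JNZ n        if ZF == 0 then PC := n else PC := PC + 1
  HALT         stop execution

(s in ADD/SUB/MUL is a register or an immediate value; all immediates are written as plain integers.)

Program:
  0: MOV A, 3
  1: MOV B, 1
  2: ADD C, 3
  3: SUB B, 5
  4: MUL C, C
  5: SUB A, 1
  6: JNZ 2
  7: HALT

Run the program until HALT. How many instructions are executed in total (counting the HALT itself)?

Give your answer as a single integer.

Answer: 18

Derivation:
Step 1: PC=0 exec 'MOV A, 3'. After: A=3 B=0 C=0 D=0 ZF=0 PC=1
Step 2: PC=1 exec 'MOV B, 1'. After: A=3 B=1 C=0 D=0 ZF=0 PC=2
Step 3: PC=2 exec 'ADD C, 3'. After: A=3 B=1 C=3 D=0 ZF=0 PC=3
Step 4: PC=3 exec 'SUB B, 5'. After: A=3 B=-4 C=3 D=0 ZF=0 PC=4
Step 5: PC=4 exec 'MUL C, C'. After: A=3 B=-4 C=9 D=0 ZF=0 PC=5
Step 6: PC=5 exec 'SUB A, 1'. After: A=2 B=-4 C=9 D=0 ZF=0 PC=6
Step 7: PC=6 exec 'JNZ 2'. After: A=2 B=-4 C=9 D=0 ZF=0 PC=2
Step 8: PC=2 exec 'ADD C, 3'. After: A=2 B=-4 C=12 D=0 ZF=0 PC=3
Step 9: PC=3 exec 'SUB B, 5'. After: A=2 B=-9 C=12 D=0 ZF=0 PC=4
Step 10: PC=4 exec 'MUL C, C'. After: A=2 B=-9 C=144 D=0 ZF=0 PC=5
Step 11: PC=5 exec 'SUB A, 1'. After: A=1 B=-9 C=144 D=0 ZF=0 PC=6
Step 12: PC=6 exec 'JNZ 2'. After: A=1 B=-9 C=144 D=0 ZF=0 PC=2
Step 13: PC=2 exec 'ADD C, 3'. After: A=1 B=-9 C=147 D=0 ZF=0 PC=3
Step 14: PC=3 exec 'SUB B, 5'. After: A=1 B=-14 C=147 D=0 ZF=0 PC=4
Step 15: PC=4 exec 'MUL C, C'. After: A=1 B=-14 C=21609 D=0 ZF=0 PC=5
Step 16: PC=5 exec 'SUB A, 1'. After: A=0 B=-14 C=21609 D=0 ZF=1 PC=6
Step 17: PC=6 exec 'JNZ 2'. After: A=0 B=-14 C=21609 D=0 ZF=1 PC=7
Step 18: PC=7 exec 'HALT'. After: A=0 B=-14 C=21609 D=0 ZF=1 PC=7 HALTED
Total instructions executed: 18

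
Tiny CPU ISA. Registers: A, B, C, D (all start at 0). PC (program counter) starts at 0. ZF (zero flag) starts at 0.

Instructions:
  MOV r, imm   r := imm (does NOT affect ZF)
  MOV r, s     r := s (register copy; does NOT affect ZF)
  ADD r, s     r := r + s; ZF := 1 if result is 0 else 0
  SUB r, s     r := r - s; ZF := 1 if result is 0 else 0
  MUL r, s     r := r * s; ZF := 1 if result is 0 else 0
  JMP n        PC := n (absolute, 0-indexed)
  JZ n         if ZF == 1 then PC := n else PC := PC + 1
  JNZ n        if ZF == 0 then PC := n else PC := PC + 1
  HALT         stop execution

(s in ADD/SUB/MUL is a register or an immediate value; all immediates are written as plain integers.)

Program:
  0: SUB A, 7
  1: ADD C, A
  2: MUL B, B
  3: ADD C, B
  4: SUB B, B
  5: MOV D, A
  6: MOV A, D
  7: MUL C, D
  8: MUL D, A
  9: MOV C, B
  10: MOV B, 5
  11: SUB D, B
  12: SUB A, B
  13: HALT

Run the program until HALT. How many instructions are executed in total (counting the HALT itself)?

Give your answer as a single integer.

Answer: 14

Derivation:
Step 1: PC=0 exec 'SUB A, 7'. After: A=-7 B=0 C=0 D=0 ZF=0 PC=1
Step 2: PC=1 exec 'ADD C, A'. After: A=-7 B=0 C=-7 D=0 ZF=0 PC=2
Step 3: PC=2 exec 'MUL B, B'. After: A=-7 B=0 C=-7 D=0 ZF=1 PC=3
Step 4: PC=3 exec 'ADD C, B'. After: A=-7 B=0 C=-7 D=0 ZF=0 PC=4
Step 5: PC=4 exec 'SUB B, B'. After: A=-7 B=0 C=-7 D=0 ZF=1 PC=5
Step 6: PC=5 exec 'MOV D, A'. After: A=-7 B=0 C=-7 D=-7 ZF=1 PC=6
Step 7: PC=6 exec 'MOV A, D'. After: A=-7 B=0 C=-7 D=-7 ZF=1 PC=7
Step 8: PC=7 exec 'MUL C, D'. After: A=-7 B=0 C=49 D=-7 ZF=0 PC=8
Step 9: PC=8 exec 'MUL D, A'. After: A=-7 B=0 C=49 D=49 ZF=0 PC=9
Step 10: PC=9 exec 'MOV C, B'. After: A=-7 B=0 C=0 D=49 ZF=0 PC=10
Step 11: PC=10 exec 'MOV B, 5'. After: A=-7 B=5 C=0 D=49 ZF=0 PC=11
Step 12: PC=11 exec 'SUB D, B'. After: A=-7 B=5 C=0 D=44 ZF=0 PC=12
Step 13: PC=12 exec 'SUB A, B'. After: A=-12 B=5 C=0 D=44 ZF=0 PC=13
Step 14: PC=13 exec 'HALT'. After: A=-12 B=5 C=0 D=44 ZF=0 PC=13 HALTED
Total instructions executed: 14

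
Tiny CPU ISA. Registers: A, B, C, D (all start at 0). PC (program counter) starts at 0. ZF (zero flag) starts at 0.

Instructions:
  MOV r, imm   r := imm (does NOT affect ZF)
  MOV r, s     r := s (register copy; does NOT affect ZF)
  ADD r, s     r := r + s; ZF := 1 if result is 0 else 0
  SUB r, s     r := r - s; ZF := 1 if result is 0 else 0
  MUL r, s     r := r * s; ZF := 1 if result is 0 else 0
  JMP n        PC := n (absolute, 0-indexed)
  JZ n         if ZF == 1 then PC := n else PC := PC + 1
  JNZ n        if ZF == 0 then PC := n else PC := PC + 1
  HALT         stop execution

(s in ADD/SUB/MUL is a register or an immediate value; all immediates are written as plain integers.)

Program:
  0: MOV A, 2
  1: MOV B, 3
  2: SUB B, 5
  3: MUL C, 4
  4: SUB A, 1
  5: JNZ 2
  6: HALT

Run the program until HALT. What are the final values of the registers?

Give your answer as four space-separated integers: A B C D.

Step 1: PC=0 exec 'MOV A, 2'. After: A=2 B=0 C=0 D=0 ZF=0 PC=1
Step 2: PC=1 exec 'MOV B, 3'. After: A=2 B=3 C=0 D=0 ZF=0 PC=2
Step 3: PC=2 exec 'SUB B, 5'. After: A=2 B=-2 C=0 D=0 ZF=0 PC=3
Step 4: PC=3 exec 'MUL C, 4'. After: A=2 B=-2 C=0 D=0 ZF=1 PC=4
Step 5: PC=4 exec 'SUB A, 1'. After: A=1 B=-2 C=0 D=0 ZF=0 PC=5
Step 6: PC=5 exec 'JNZ 2'. After: A=1 B=-2 C=0 D=0 ZF=0 PC=2
Step 7: PC=2 exec 'SUB B, 5'. After: A=1 B=-7 C=0 D=0 ZF=0 PC=3
Step 8: PC=3 exec 'MUL C, 4'. After: A=1 B=-7 C=0 D=0 ZF=1 PC=4
Step 9: PC=4 exec 'SUB A, 1'. After: A=0 B=-7 C=0 D=0 ZF=1 PC=5
Step 10: PC=5 exec 'JNZ 2'. After: A=0 B=-7 C=0 D=0 ZF=1 PC=6
Step 11: PC=6 exec 'HALT'. After: A=0 B=-7 C=0 D=0 ZF=1 PC=6 HALTED

Answer: 0 -7 0 0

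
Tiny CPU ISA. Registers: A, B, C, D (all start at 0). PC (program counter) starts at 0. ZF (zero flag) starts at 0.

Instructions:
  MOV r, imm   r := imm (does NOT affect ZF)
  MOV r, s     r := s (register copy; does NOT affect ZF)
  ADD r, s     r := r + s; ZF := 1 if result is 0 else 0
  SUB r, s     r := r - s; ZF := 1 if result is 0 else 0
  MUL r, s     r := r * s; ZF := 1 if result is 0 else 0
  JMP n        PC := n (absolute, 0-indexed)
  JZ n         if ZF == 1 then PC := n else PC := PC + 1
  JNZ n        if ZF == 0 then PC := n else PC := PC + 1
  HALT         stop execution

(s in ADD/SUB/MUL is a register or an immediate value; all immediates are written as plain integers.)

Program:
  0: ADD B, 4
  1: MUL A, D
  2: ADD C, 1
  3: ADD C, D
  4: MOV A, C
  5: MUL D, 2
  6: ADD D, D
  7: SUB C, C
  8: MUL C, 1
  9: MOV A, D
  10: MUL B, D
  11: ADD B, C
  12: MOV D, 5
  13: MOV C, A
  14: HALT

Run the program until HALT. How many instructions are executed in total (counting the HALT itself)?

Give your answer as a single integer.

Answer: 15

Derivation:
Step 1: PC=0 exec 'ADD B, 4'. After: A=0 B=4 C=0 D=0 ZF=0 PC=1
Step 2: PC=1 exec 'MUL A, D'. After: A=0 B=4 C=0 D=0 ZF=1 PC=2
Step 3: PC=2 exec 'ADD C, 1'. After: A=0 B=4 C=1 D=0 ZF=0 PC=3
Step 4: PC=3 exec 'ADD C, D'. After: A=0 B=4 C=1 D=0 ZF=0 PC=4
Step 5: PC=4 exec 'MOV A, C'. After: A=1 B=4 C=1 D=0 ZF=0 PC=5
Step 6: PC=5 exec 'MUL D, 2'. After: A=1 B=4 C=1 D=0 ZF=1 PC=6
Step 7: PC=6 exec 'ADD D, D'. After: A=1 B=4 C=1 D=0 ZF=1 PC=7
Step 8: PC=7 exec 'SUB C, C'. After: A=1 B=4 C=0 D=0 ZF=1 PC=8
Step 9: PC=8 exec 'MUL C, 1'. After: A=1 B=4 C=0 D=0 ZF=1 PC=9
Step 10: PC=9 exec 'MOV A, D'. After: A=0 B=4 C=0 D=0 ZF=1 PC=10
Step 11: PC=10 exec 'MUL B, D'. After: A=0 B=0 C=0 D=0 ZF=1 PC=11
Step 12: PC=11 exec 'ADD B, C'. After: A=0 B=0 C=0 D=0 ZF=1 PC=12
Step 13: PC=12 exec 'MOV D, 5'. After: A=0 B=0 C=0 D=5 ZF=1 PC=13
Step 14: PC=13 exec 'MOV C, A'. After: A=0 B=0 C=0 D=5 ZF=1 PC=14
Step 15: PC=14 exec 'HALT'. After: A=0 B=0 C=0 D=5 ZF=1 PC=14 HALTED
Total instructions executed: 15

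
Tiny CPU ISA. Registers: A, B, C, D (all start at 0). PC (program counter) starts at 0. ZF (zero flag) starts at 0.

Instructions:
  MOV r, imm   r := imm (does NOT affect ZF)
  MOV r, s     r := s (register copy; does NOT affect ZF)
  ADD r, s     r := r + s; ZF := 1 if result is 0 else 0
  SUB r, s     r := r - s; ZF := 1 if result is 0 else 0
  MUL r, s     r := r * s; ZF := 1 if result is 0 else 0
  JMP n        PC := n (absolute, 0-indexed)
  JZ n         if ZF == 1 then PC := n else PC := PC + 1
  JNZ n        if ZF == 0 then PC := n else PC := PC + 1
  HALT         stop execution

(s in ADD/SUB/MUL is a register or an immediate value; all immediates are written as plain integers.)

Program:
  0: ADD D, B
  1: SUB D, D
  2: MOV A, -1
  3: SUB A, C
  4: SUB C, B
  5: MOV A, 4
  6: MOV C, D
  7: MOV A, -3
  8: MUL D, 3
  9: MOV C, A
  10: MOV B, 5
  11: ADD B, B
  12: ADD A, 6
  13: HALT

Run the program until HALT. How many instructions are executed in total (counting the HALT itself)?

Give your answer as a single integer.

Step 1: PC=0 exec 'ADD D, B'. After: A=0 B=0 C=0 D=0 ZF=1 PC=1
Step 2: PC=1 exec 'SUB D, D'. After: A=0 B=0 C=0 D=0 ZF=1 PC=2
Step 3: PC=2 exec 'MOV A, -1'. After: A=-1 B=0 C=0 D=0 ZF=1 PC=3
Step 4: PC=3 exec 'SUB A, C'. After: A=-1 B=0 C=0 D=0 ZF=0 PC=4
Step 5: PC=4 exec 'SUB C, B'. After: A=-1 B=0 C=0 D=0 ZF=1 PC=5
Step 6: PC=5 exec 'MOV A, 4'. After: A=4 B=0 C=0 D=0 ZF=1 PC=6
Step 7: PC=6 exec 'MOV C, D'. After: A=4 B=0 C=0 D=0 ZF=1 PC=7
Step 8: PC=7 exec 'MOV A, -3'. After: A=-3 B=0 C=0 D=0 ZF=1 PC=8
Step 9: PC=8 exec 'MUL D, 3'. After: A=-3 B=0 C=0 D=0 ZF=1 PC=9
Step 10: PC=9 exec 'MOV C, A'. After: A=-3 B=0 C=-3 D=0 ZF=1 PC=10
Step 11: PC=10 exec 'MOV B, 5'. After: A=-3 B=5 C=-3 D=0 ZF=1 PC=11
Step 12: PC=11 exec 'ADD B, B'. After: A=-3 B=10 C=-3 D=0 ZF=0 PC=12
Step 13: PC=12 exec 'ADD A, 6'. After: A=3 B=10 C=-3 D=0 ZF=0 PC=13
Step 14: PC=13 exec 'HALT'. After: A=3 B=10 C=-3 D=0 ZF=0 PC=13 HALTED
Total instructions executed: 14

Answer: 14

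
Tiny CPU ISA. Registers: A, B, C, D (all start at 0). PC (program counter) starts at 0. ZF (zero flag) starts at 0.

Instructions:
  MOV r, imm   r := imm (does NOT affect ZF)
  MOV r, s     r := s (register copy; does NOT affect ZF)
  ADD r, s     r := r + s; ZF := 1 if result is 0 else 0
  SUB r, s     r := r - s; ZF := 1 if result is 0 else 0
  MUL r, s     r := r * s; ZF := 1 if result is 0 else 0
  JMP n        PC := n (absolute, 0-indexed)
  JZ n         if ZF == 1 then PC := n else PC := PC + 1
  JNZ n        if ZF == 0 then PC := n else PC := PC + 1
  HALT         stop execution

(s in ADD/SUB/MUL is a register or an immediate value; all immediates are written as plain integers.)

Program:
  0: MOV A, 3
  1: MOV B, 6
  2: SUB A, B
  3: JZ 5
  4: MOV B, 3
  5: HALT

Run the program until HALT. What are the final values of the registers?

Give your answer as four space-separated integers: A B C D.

Step 1: PC=0 exec 'MOV A, 3'. After: A=3 B=0 C=0 D=0 ZF=0 PC=1
Step 2: PC=1 exec 'MOV B, 6'. After: A=3 B=6 C=0 D=0 ZF=0 PC=2
Step 3: PC=2 exec 'SUB A, B'. After: A=-3 B=6 C=0 D=0 ZF=0 PC=3
Step 4: PC=3 exec 'JZ 5'. After: A=-3 B=6 C=0 D=0 ZF=0 PC=4
Step 5: PC=4 exec 'MOV B, 3'. After: A=-3 B=3 C=0 D=0 ZF=0 PC=5
Step 6: PC=5 exec 'HALT'. After: A=-3 B=3 C=0 D=0 ZF=0 PC=5 HALTED

Answer: -3 3 0 0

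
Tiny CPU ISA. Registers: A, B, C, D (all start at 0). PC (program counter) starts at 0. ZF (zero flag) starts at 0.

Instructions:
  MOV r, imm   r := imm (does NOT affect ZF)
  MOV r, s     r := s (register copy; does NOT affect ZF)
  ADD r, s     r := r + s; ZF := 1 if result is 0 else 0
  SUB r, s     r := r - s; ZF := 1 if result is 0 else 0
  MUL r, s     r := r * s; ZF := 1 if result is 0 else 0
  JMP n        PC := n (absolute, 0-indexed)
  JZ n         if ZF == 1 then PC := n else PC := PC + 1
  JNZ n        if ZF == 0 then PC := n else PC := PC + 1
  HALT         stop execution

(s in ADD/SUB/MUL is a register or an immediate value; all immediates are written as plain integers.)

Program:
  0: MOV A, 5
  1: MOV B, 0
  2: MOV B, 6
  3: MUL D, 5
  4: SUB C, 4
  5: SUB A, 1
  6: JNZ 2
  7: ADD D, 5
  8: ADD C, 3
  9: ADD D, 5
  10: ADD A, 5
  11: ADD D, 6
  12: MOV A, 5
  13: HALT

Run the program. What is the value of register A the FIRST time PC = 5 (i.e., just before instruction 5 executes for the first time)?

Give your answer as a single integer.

Step 1: PC=0 exec 'MOV A, 5'. After: A=5 B=0 C=0 D=0 ZF=0 PC=1
Step 2: PC=1 exec 'MOV B, 0'. After: A=5 B=0 C=0 D=0 ZF=0 PC=2
Step 3: PC=2 exec 'MOV B, 6'. After: A=5 B=6 C=0 D=0 ZF=0 PC=3
Step 4: PC=3 exec 'MUL D, 5'. After: A=5 B=6 C=0 D=0 ZF=1 PC=4
Step 5: PC=4 exec 'SUB C, 4'. After: A=5 B=6 C=-4 D=0 ZF=0 PC=5
First time PC=5: A=5

5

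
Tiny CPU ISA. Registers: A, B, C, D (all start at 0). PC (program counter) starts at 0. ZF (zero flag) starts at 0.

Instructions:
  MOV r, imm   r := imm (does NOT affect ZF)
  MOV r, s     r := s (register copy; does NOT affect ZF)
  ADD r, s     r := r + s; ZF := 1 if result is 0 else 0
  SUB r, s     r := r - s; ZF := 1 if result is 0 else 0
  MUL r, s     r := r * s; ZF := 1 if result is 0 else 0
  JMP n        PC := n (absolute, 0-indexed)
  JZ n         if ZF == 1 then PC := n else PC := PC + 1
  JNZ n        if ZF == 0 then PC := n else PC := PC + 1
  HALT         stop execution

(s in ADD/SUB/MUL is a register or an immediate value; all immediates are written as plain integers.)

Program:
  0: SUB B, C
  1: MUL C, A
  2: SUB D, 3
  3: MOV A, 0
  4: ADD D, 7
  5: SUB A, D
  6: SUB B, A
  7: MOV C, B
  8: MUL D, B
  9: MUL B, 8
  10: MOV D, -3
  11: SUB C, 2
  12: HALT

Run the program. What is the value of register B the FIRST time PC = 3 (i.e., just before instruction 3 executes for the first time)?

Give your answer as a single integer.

Step 1: PC=0 exec 'SUB B, C'. After: A=0 B=0 C=0 D=0 ZF=1 PC=1
Step 2: PC=1 exec 'MUL C, A'. After: A=0 B=0 C=0 D=0 ZF=1 PC=2
Step 3: PC=2 exec 'SUB D, 3'. After: A=0 B=0 C=0 D=-3 ZF=0 PC=3
First time PC=3: B=0

0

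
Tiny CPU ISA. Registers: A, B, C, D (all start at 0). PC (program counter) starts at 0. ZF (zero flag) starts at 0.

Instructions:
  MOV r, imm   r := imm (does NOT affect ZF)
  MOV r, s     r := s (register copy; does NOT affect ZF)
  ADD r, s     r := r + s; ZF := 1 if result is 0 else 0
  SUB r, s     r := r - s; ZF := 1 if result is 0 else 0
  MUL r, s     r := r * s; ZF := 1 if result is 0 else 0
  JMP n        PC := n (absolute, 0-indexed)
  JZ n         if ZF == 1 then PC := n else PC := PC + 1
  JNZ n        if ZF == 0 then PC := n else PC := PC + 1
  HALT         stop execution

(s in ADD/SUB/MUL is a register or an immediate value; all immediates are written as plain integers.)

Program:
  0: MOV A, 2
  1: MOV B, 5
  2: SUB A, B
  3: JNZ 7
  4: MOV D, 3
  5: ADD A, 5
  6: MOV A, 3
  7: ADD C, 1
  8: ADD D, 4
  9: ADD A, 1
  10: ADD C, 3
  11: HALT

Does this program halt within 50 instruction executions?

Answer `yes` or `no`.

Answer: yes

Derivation:
Step 1: PC=0 exec 'MOV A, 2'. After: A=2 B=0 C=0 D=0 ZF=0 PC=1
Step 2: PC=1 exec 'MOV B, 5'. After: A=2 B=5 C=0 D=0 ZF=0 PC=2
Step 3: PC=2 exec 'SUB A, B'. After: A=-3 B=5 C=0 D=0 ZF=0 PC=3
Step 4: PC=3 exec 'JNZ 7'. After: A=-3 B=5 C=0 D=0 ZF=0 PC=7
Step 5: PC=7 exec 'ADD C, 1'. After: A=-3 B=5 C=1 D=0 ZF=0 PC=8
Step 6: PC=8 exec 'ADD D, 4'. After: A=-3 B=5 C=1 D=4 ZF=0 PC=9
Step 7: PC=9 exec 'ADD A, 1'. After: A=-2 B=5 C=1 D=4 ZF=0 PC=10
Step 8: PC=10 exec 'ADD C, 3'. After: A=-2 B=5 C=4 D=4 ZF=0 PC=11
Step 9: PC=11 exec 'HALT'. After: A=-2 B=5 C=4 D=4 ZF=0 PC=11 HALTED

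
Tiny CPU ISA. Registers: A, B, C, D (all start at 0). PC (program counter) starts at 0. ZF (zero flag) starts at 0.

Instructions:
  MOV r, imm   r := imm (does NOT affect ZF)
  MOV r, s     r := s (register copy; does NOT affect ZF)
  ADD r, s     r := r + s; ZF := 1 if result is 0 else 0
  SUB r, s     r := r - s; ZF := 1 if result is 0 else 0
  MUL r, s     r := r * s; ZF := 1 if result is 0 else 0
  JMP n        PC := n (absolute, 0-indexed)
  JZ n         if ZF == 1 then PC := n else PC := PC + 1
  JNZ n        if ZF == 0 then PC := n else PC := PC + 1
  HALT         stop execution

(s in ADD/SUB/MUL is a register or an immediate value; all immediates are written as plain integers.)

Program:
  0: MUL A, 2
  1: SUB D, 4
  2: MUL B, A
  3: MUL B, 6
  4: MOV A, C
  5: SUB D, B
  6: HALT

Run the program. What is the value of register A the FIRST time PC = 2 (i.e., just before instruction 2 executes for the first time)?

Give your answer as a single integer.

Step 1: PC=0 exec 'MUL A, 2'. After: A=0 B=0 C=0 D=0 ZF=1 PC=1
Step 2: PC=1 exec 'SUB D, 4'. After: A=0 B=0 C=0 D=-4 ZF=0 PC=2
First time PC=2: A=0

0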